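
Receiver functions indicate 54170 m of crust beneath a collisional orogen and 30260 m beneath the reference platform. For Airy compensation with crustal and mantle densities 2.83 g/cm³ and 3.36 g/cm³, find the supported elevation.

Excess crust Δ = 54170 m − 30260 m = 23910 m, split between elevation h and root r with h + r = Δ.
Airy balance ρ_c h = (ρ_m − ρ_c) r gives r = h ρ_c/(ρ_m − ρ_c), so h (1 + ρ_c/(ρ_m − ρ_c)) = Δ, i.e. h = Δ (ρ_m − ρ_c)/ρ_m.
h = 23910 m × 0.53/3.36 = 3770 m.

3770 m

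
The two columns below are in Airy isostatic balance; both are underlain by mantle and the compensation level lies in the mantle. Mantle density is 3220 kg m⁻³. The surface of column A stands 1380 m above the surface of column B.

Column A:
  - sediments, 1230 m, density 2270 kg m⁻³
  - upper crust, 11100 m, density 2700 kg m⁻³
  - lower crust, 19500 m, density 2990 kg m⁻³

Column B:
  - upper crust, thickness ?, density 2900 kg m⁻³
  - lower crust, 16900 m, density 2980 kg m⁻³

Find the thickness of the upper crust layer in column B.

Take the compensation level at the base of the deeper column (depth z_c below the surface of column A) and equate Σ ρ_i t_i down to z_c; mantle fills any gap and the z_c terms cancel.
Column A: 1230×2270 + 11100×2700 + 19500×2990 + (z_c − 31830)×3220
Column B: 1380×0 + x×2900 + 16900×2980 + (z_c − 1380 − 16900 − x)×3220
The z_c×3220 term appears on both sides and cancels. Collect the known terms of each column as K = Σ(ρt)_known − 3220 × (depth of known layers): K_A = 91067100 − 3220×31830 = −11425500; K_B = 50362000 − 3220×(1380 + 16900) = −8499600.
Balance: K_A = K_B − x×(3220 − 2900), so x = (K_B − K_A)/(3220 − 2900) = 2925900/320 = 9140 m.

9140 m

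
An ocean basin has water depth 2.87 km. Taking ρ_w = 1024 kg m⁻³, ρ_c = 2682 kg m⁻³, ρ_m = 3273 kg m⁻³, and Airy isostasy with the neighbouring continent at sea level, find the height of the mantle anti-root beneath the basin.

8.05 km

Equating mass per unit area of the two columns: replacing crust with seawater at the top is compensated by replacing crust with mantle at the base: d (ρ_c − ρ_w) = a (ρ_m − ρ_c).
a = d (ρ_c − ρ_w)/(ρ_m − ρ_c) = 2.87 km × 1658/591 = 8.05 km.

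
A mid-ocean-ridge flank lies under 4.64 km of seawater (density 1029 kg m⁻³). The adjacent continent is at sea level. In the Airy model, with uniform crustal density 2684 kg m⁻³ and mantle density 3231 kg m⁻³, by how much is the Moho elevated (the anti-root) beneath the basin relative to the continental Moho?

14 km

By Archimedes' principle applied to the lithosphere: replacing crust with seawater at the top is compensated by replacing crust with mantle at the base: d (ρ_c − ρ_w) = a (ρ_m − ρ_c).
a = d (ρ_c − ρ_w)/(ρ_m − ρ_c) = 4.64 km × 1655/547 = 14 km.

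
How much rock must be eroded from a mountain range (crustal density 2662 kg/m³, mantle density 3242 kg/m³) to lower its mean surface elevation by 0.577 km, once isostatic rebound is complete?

Net drop Δ = e − u = e − e ρ_c/ρ_m = e (ρ_m − ρ_c)/ρ_m.
e = Δ ρ_m/(ρ_m − ρ_c) = 0.577 km × 3242/580 = 3.23 km.

3.23 km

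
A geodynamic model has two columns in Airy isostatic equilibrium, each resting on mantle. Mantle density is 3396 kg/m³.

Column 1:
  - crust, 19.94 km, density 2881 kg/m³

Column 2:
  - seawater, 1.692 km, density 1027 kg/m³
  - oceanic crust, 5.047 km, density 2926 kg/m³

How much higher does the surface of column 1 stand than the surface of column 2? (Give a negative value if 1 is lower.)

1.15 km

For any compensation level in the mantle, the mantle terms cancel and isostasy reduces to e = (Σt_1 − Σt_2) − (Σ(ρt)_1 − Σ(ρt)_2) / ρ_m.
Σt_1 = 19.94 km; Σt_2 = 6.739 km; Σ(ρt)_1 = 57447.14; Σ(ρt)_2 = 16505.206 (in km·kg/m³).
e = (19.94 − 6.739) − (57447.14 − 16505.206) / 3396 = 1.15 km.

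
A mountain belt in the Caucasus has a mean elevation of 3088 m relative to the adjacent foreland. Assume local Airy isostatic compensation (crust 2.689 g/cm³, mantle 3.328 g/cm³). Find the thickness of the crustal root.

13000 m

In Airy isostatic equilibrium: the weight of the topography is balanced by the buoyancy of the root, ρ_c h = (ρ_m − ρ_c) r.
r = h · ρ_c / (ρ_m − ρ_c) = 3088 m × 2.689 / (3.328 − 2.689) = 13000 m.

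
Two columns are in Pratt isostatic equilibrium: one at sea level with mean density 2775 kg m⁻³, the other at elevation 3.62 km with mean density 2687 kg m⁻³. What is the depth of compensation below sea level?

ρ_ref D = ρ (D + h) → D (ρ_ref − ρ) = ρ h.
D = ρ h/(ρ_ref − ρ) = 2687 × 3.62 km/(2775 − 2687) = 111 km.

111 km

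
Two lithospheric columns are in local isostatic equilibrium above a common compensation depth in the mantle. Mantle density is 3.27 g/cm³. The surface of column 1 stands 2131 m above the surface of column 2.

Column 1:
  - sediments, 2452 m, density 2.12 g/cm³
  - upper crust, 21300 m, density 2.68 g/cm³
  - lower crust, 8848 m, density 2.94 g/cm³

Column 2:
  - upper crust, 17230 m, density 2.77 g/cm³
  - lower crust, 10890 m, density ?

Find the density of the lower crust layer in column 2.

3.02 g/cm³

Take the compensation level at the base of the deeper column (depth z_c below the surface of column 1) and equate Σ ρ_i t_i down to z_c; mantle fills any gap and the z_c terms cancel.
Column 1: 2452×2.12 + 21300×2.68 + 8848×2.94 + (z_c − 32600)×3.27
Column 2: 2131×0 + 17230×2.77 + 10890×ρ + (z_c − 2131 − 28120)×3.27
The z_c×3.27 term appears on both sides and cancels. Collect the known terms of each column as K = Σ(ρt)_known − 3.27 × (depth of known layers): K_1 = 88295.36 − 3.27×32600 = −18306.64; K_2 = 47727.1 − 3.27×(2131 + 28120) = −51193.67.
Balance: K_1 = K_2 + 10890×ρ, so ρ = (K_1 − K_2)/10890 = 32887/10890 = 3.02 g/cm³.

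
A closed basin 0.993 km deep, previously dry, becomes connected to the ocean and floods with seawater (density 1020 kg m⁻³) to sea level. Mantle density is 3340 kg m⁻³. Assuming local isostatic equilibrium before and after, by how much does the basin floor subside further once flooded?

0.437 km

After flooding the water column is d + s deep. Its weight must equal the weight of mantle displaced by the extra subsidence s: (d + s) ρ_w = s ρ_m.
s = d ρ_w / (ρ_m − ρ_w) = 0.993 km × 1020/(3340 − 1020) = 0.437 km.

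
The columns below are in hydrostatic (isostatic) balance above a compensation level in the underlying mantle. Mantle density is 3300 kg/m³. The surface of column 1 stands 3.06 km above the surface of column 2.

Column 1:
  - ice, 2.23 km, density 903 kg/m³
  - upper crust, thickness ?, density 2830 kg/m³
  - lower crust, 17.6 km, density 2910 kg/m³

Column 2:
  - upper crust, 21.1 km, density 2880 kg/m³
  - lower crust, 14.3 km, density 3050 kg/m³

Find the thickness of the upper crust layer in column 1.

Take the compensation level at the base of the deeper column (depth z_c below the surface of column 1) and equate Σ ρ_i t_i down to z_c; mantle fills any gap and the z_c terms cancel.
Column 1: 2.23×903 + x×2830 + 17.6×2910 + (z_c − 19.83 − x)×3300
Column 2: 3.06×0 + 21.1×2880 + 14.3×3050 + (z_c − 3.06 − 35.4)×3300
The z_c×3300 term appears on both sides and cancels. Collect the known terms of each column as K = Σ(ρt)_known − 3300 × (depth of known layers): K_1 = 53229.69 − 3300×19.83 = −12209.31; K_2 = 104383 − 3300×(3.06 + 35.4) = −22535.
Balance: K_1 − x×(3300 − 2830) = K_2, so x = (K_1 − K_2)/(3300 − 2830) = 10325.7/470 = 22 km.

22 km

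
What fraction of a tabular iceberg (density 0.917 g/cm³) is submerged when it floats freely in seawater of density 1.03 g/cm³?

89%

Submerged fraction = ρ_obj/ρ_fluid = 0.917/1.03 = 89%.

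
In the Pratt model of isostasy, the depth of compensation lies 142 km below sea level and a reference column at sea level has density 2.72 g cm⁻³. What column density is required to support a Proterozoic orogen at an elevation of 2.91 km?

Pratt balance: ρ_ref D = ρ (D + h).
ρ = ρ_ref D/(D + h) = 2.72 × 142 km/(142 km + 2.91 km) = 2.67 g cm⁻³.

2.67 g cm⁻³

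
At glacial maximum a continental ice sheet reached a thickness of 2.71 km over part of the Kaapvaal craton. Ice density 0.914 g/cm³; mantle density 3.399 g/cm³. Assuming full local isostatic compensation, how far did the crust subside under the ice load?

0.729 km

Equating mass per unit area of the two columns: the ice load ρ_ice t is balanced by mantle displaced below, ρ_m s.
s = t ρ_ice / ρ_m = 2.71 km × 0.914/3.399 = 0.729 km.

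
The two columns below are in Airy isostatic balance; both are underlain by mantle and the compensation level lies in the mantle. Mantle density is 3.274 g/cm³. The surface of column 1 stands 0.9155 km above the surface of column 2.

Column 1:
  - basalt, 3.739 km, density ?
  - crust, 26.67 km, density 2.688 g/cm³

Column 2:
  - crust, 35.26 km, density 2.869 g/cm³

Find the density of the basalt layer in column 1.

Take the compensation level at the base of the deeper column (depth z_c below the surface of column 1) and equate Σ ρ_i t_i down to z_c; mantle fills any gap and the z_c terms cancel.
Column 1: 3.739×ρ + 26.67×2.688 + (z_c − 30.409)×3.274
Column 2: 0.9155×0 + 35.26×2.869 + (z_c − 0.9155 − 35.26)×3.274
The z_c×3.274 term appears on both sides and cancels. Collect the known terms of each column as K = Σ(ρt)_known − 3.274 × (depth of known layers): K_1 = 71.68896 − 3.274×30.409 = −27.870106; K_2 = 101.16094 − 3.274×(0.9155 + 35.26) = −17.277647.
Balance: K_1 + 3.739×ρ = K_2, so ρ = (K_2 − K_1)/3.739 = 10.5925/3.739 = 2.83 g/cm³.

2.83 g/cm³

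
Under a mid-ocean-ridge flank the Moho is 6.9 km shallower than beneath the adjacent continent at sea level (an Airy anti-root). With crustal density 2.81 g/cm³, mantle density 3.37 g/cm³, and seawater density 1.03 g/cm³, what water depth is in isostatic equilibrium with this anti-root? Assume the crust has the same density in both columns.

Replacing a thickness d of crust by seawater at the top must be balanced by replacing crust with mantle at the base: d (ρ_c − ρ_w) = a (ρ_m − ρ_c).
d = a (ρ_m − ρ_c)/(ρ_c − ρ_w) = 6.9 km × 0.56/1.78 = 2.17 km.

2.17 km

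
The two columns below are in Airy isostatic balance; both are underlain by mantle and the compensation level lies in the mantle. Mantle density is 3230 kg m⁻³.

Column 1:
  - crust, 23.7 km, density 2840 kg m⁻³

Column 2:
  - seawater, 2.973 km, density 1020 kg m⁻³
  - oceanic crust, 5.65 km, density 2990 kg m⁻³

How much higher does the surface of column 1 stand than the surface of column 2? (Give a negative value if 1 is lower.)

For any compensation level in the mantle, the mantle terms cancel and isostasy reduces to e = (Σt_1 − Σt_2) − (Σ(ρt)_1 − Σ(ρt)_2) / ρ_m.
Σt_1 = 23.7 km; Σt_2 = 8.623 km; Σ(ρt)_1 = 67308; Σ(ρt)_2 = 19925.96 (in km·kg m⁻³).
e = (23.7 − 8.623) − (67308 − 19925.96) / 3230 = 0.408 km.

0.408 km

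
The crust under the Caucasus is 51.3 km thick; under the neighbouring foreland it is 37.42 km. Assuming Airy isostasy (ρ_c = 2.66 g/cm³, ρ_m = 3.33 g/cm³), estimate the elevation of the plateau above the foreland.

2.79 km

Excess crust Δ = 51.3 km − 37.42 km = 13.88 km, split between elevation h and root r with h + r = Δ.
Airy balance ρ_c h = (ρ_m − ρ_c) r gives r = h ρ_c/(ρ_m − ρ_c), so h (1 + ρ_c/(ρ_m − ρ_c)) = Δ, i.e. h = Δ (ρ_m − ρ_c)/ρ_m.
h = 13.88 km × 0.67/3.33 = 2.79 km.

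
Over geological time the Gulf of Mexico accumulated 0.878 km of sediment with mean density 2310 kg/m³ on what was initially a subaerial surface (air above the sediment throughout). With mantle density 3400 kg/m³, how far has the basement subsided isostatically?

0.597 km

Subaerial load: s = t ρ_sed / ρ_m = 0.878 km × 2310/3400 = 0.597 km.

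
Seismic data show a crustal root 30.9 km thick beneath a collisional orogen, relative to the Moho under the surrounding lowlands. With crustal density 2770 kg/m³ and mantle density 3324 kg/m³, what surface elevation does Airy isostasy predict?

By Archimedes' principle applied to the lithosphere: ρ_c h = (ρ_m − ρ_c) r.
h = r (ρ_m − ρ_c) / ρ_c = 30.9 km × (3324 − 2770) / 2770 = 6.18 km.

6.18 km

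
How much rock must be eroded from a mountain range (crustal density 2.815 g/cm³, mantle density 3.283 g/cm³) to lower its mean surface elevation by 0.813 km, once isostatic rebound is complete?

Net drop Δ = e − u = e − e ρ_c/ρ_m = e (ρ_m − ρ_c)/ρ_m.
e = Δ ρ_m/(ρ_m − ρ_c) = 0.813 km × 3.283/0.468 = 5.7 km.

5.7 km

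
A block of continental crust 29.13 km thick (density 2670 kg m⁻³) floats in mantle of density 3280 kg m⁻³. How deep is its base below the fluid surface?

Draft d = t ρ_obj/ρ_fluid = 29.13 km × 2670/3280 = 23.7 km.

23.7 km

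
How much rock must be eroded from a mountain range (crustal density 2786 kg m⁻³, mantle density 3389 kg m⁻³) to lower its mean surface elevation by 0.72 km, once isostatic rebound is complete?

Net drop Δ = e − u = e − e ρ_c/ρ_m = e (ρ_m − ρ_c)/ρ_m.
e = Δ ρ_m/(ρ_m − ρ_c) = 0.72 km × 3389/603 = 4.05 km.

4.05 km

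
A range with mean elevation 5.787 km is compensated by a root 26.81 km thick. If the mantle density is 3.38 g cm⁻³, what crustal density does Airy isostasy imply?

ρ_c h = (ρ_m − ρ_c) r → ρ_c (h + r) = ρ_m r → ρ_c = ρ_m r / (h + r).
ρ_c = 3.38 × 26.81 km / (5.787 km + 26.81 km) = 2.78 g cm⁻³.

2.78 g cm⁻³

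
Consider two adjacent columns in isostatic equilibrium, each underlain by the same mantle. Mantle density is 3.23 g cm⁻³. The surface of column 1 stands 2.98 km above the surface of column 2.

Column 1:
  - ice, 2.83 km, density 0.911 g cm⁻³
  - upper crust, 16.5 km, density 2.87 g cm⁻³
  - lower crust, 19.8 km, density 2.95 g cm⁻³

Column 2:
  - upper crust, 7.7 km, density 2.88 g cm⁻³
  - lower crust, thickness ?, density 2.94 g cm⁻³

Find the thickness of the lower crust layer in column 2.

19.7 km

Take the compensation level at the base of the deeper column (depth z_c below the surface of column 1) and equate Σ ρ_i t_i down to z_c; mantle fills any gap and the z_c terms cancel.
Column 1: 2.83×0.911 + 16.5×2.87 + 19.8×2.95 + (z_c − 39.13)×3.23
Column 2: 2.98×0 + 7.7×2.88 + x×2.94 + (z_c − 2.98 − 7.7 − x)×3.23
The z_c×3.23 term appears on both sides and cancels. Collect the known terms of each column as K = Σ(ρt)_known − 3.23 × (depth of known layers): K_1 = 108.34313 − 3.23×39.13 = −18.04677; K_2 = 22.176 − 3.23×(2.98 + 7.7) = −12.3204.
Balance: K_1 = K_2 − x×(3.23 − 2.94), so x = (K_2 − K_1)/(3.23 − 2.94) = 5.72637/0.29 = 19.7 km.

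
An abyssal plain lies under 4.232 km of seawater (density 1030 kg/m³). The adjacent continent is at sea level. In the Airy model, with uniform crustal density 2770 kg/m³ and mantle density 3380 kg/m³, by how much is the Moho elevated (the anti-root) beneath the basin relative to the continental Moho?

In Airy isostatic equilibrium: replacing crust with seawater at the top is compensated by replacing crust with mantle at the base: d (ρ_c − ρ_w) = a (ρ_m − ρ_c).
a = d (ρ_c − ρ_w)/(ρ_m − ρ_c) = 4.232 km × 1740/610 = 12.1 km.

12.1 km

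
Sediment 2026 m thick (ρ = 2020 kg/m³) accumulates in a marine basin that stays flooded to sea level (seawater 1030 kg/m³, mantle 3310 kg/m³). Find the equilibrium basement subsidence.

880 m

Submarine loading: the sediment displaces seawater, and the subsidence is in turn flooded, so s (ρ_m − ρ_w) = t (ρ_sed − ρ_w).
s = 2026 m × (2020 − 1030) / (3310 − 1030) = 880 m.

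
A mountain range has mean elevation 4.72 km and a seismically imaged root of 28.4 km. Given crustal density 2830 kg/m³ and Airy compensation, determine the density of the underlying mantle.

Airy balance: ρ_c h = (ρ_m − ρ_c) r → ρ_m = ρ_c (1 + h/r).
ρ_m = 2830 × (1 + 4.72 km/28.4 km) = 3300 kg/m³.

3300 kg/m³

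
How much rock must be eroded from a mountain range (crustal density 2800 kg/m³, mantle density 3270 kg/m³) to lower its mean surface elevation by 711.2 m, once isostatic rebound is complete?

Net drop Δ = e − u = e − e ρ_c/ρ_m = e (ρ_m − ρ_c)/ρ_m.
e = Δ ρ_m/(ρ_m − ρ_c) = 711.2 m × 3270/470 = 4950 m.

4950 m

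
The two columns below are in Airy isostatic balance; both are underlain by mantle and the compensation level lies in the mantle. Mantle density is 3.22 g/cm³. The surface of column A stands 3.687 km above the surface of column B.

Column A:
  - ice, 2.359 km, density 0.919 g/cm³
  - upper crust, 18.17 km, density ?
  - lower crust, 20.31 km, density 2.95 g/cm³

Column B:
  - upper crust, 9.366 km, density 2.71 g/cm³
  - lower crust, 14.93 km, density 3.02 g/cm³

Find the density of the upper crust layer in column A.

Take the compensation level at the base of the deeper column (depth z_c below the surface of column A) and equate Σ ρ_i t_i down to z_c; mantle fills any gap and the z_c terms cancel.
Column A: 2.359×0.919 + 18.17×ρ + 20.31×2.95 + (z_c − 40.839)×3.22
Column B: 3.687×0 + 9.366×2.71 + 14.93×3.02 + (z_c − 3.687 − 24.296)×3.22
The z_c×3.22 term appears on both sides and cancels. Collect the known terms of each column as K = Σ(ρt)_known − 3.22 × (depth of known layers): K_A = 62.082421 − 3.22×40.839 = −69.419159; K_B = 70.47046 − 3.22×(3.687 + 24.296) = −19.6348.
Balance: K_A + 18.17×ρ = K_B, so ρ = (K_B − K_A)/18.17 = 49.7844/18.17 = 2.74 g/cm³.

2.74 g/cm³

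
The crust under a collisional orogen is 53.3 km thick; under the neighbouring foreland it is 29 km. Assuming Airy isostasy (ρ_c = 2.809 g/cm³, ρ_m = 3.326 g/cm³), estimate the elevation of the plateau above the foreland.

Excess crust Δ = 53.3 km − 29 km = 24.3 km, split between elevation h and root r with h + r = Δ.
Airy balance ρ_c h = (ρ_m − ρ_c) r gives r = h ρ_c/(ρ_m − ρ_c), so h (1 + ρ_c/(ρ_m − ρ_c)) = Δ, i.e. h = Δ (ρ_m − ρ_c)/ρ_m.
h = 24.3 km × 0.517/3.326 = 3.78 km.

3.78 km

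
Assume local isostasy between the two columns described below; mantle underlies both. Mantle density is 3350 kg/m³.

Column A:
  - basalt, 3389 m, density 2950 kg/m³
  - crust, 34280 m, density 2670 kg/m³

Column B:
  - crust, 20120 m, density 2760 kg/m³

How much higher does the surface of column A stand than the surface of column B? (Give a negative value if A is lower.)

For any compensation level in the mantle, the mantle terms cancel and isostasy reduces to e = (Σt_A − Σt_B) − (Σ(ρt)_A − Σ(ρt)_B) / ρ_m.
Σt_A = 37669 m; Σt_B = 20120 m; Σ(ρt)_A = 101525150; Σ(ρt)_B = 55531200 (in m·kg/m³).
e = (37669 − 20120) − (101525150 − 55531200) / 3350 = 3820 m.

3820 m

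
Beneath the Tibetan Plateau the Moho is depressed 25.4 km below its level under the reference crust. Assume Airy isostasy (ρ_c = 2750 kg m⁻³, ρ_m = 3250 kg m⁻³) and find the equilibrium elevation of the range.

Isostatic balance requires: ρ_c h = (ρ_m − ρ_c) r.
h = r (ρ_m − ρ_c) / ρ_c = 25.4 km × (3250 − 2750) / 2750 = 4.62 km.

4.62 km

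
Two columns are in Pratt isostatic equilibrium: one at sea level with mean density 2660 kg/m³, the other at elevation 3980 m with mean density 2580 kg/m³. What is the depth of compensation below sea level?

ρ_ref D = ρ (D + h) → D (ρ_ref − ρ) = ρ h.
D = ρ h/(ρ_ref − ρ) = 2580 × 3980 m/(2660 − 2580) = 128000 m.

128000 m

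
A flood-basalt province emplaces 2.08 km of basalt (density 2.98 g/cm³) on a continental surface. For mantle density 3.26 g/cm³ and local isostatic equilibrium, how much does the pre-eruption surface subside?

1.9 km

Subaerial loading: s = t ρ_load / ρ_m.
s = 2.08 km × 2.98/3.26 = 1.9 km.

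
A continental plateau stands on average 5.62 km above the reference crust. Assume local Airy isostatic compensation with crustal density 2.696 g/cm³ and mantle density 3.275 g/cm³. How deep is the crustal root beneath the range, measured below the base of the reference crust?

Balancing pressure at the compensation depth: the weight of the topography is balanced by the buoyancy of the root, ρ_c h = (ρ_m − ρ_c) r.
r = h · ρ_c / (ρ_m − ρ_c) = 5.62 km × 2.696 / (3.275 − 2.696) = 26.2 km.

26.2 km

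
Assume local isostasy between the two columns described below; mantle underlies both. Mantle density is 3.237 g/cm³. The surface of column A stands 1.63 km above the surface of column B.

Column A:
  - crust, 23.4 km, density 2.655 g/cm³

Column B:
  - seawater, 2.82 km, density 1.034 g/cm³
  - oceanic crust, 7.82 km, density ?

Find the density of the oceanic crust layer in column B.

2.96 g/cm³

Take the compensation level at the base of the deeper column (depth z_c below the surface of column A) and equate Σ ρ_i t_i down to z_c; mantle fills any gap and the z_c terms cancel.
Column A: 23.4×2.655 + (z_c − 23.4)×3.237
Column B: 1.63×0 + 2.82×1.034 + 7.82×ρ + (z_c − 1.63 − 10.64)×3.237
The z_c×3.237 term appears on both sides and cancels. Collect the known terms of each column as K = Σ(ρt)_known − 3.237 × (depth of known layers): K_A = 62.127 − 3.237×23.4 = −13.6188; K_B = 2.91588 − 3.237×(1.63 + 10.64) = −36.80211.
Balance: K_A = K_B + 7.82×ρ, so ρ = (K_A − K_B)/7.82 = 23.1833/7.82 = 2.96 g/cm³.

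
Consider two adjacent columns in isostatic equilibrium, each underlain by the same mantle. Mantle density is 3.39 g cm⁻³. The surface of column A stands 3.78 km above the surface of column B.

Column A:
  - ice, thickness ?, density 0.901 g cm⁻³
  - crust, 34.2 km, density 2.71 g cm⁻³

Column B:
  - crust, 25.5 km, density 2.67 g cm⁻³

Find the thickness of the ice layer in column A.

Take the compensation level at the base of the deeper column (depth z_c below the surface of column A) and equate Σ ρ_i t_i down to z_c; mantle fills any gap and the z_c terms cancel.
Column A: x×0.901 + 34.2×2.71 + (z_c − 34.2 − x)×3.39
Column B: 3.78×0 + 25.5×2.67 + (z_c − 3.78 − 25.5)×3.39
The z_c×3.39 term appears on both sides and cancels. Collect the known terms of each column as K = Σ(ρt)_known − 3.39 × (depth of known layers): K_A = 92.682 − 3.39×34.2 = −23.256; K_B = 68.085 − 3.39×(3.78 + 25.5) = −31.1742.
Balance: K_A − x×(3.39 − 0.901) = K_B, so x = (K_A − K_B)/(3.39 − 0.901) = 7.9182/2.489 = 3.18 km.

3.18 km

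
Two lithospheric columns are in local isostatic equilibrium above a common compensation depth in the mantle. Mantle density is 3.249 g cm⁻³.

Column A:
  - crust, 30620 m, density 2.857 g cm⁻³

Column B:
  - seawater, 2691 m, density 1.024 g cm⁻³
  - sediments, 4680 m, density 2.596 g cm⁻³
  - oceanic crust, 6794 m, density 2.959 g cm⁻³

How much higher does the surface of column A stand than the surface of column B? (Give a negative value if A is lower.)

304 m

For any compensation level in the mantle, the mantle terms cancel and isostasy reduces to e = (Σt_A − Σt_B) − (Σ(ρt)_A − Σ(ρt)_B) / ρ_m.
Σt_A = 30620 m; Σt_B = 14165 m; Σ(ρt)_A = 87481.34; Σ(ρt)_B = 35008.31 (in m·g cm⁻³).
e = (30620 − 14165) − (87481.34 − 35008.31) / 3.249 = 304 m.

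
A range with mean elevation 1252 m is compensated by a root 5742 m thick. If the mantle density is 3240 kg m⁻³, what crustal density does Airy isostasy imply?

2660 kg m⁻³

ρ_c h = (ρ_m − ρ_c) r → ρ_c (h + r) = ρ_m r → ρ_c = ρ_m r / (h + r).
ρ_c = 3240 × 5742 m / (1252 m + 5742 m) = 2660 kg m⁻³.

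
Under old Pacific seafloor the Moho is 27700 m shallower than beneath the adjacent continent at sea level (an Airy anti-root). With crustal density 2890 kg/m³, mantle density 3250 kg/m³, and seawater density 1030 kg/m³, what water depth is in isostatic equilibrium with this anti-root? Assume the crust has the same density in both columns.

5360 m

Replacing a thickness d of crust by seawater at the top must be balanced by replacing crust with mantle at the base: d (ρ_c − ρ_w) = a (ρ_m − ρ_c).
d = a (ρ_m − ρ_c)/(ρ_c − ρ_w) = 27700 m × 360/1860 = 5360 m.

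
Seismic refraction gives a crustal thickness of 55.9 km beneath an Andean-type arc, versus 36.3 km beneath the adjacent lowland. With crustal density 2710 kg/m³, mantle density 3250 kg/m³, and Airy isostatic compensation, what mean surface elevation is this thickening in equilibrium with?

3.26 km

Excess crust Δ = 55.9 km − 36.3 km = 19.6 km, split between elevation h and root r with h + r = Δ.
Airy balance ρ_c h = (ρ_m − ρ_c) r gives r = h ρ_c/(ρ_m − ρ_c), so h (1 + ρ_c/(ρ_m − ρ_c)) = Δ, i.e. h = Δ (ρ_m − ρ_c)/ρ_m.
h = 19.6 km × 540/3250 = 3.26 km.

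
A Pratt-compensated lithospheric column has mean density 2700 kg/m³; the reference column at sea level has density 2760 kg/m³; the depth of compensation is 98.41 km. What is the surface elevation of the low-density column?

2.19 km

ρ_ref D = ρ (D + h) → h = D (ρ_ref − ρ)/ρ.
h = 98.41 km × (2760 − 2700)/2700 = 2.19 km.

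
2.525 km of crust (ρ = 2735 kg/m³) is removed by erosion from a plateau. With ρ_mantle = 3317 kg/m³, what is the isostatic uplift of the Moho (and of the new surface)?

Unloading: uplift u = e ρ_c/ρ_m = 2.525 km × 2735/3317 = 2.08 km.

2.08 km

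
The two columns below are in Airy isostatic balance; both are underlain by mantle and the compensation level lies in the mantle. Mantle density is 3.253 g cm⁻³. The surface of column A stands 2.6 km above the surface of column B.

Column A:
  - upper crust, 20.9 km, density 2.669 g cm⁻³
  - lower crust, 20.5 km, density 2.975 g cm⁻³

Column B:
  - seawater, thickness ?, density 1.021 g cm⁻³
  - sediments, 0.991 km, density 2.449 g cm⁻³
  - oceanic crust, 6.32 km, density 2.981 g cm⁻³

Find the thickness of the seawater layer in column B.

Take the compensation level at the base of the deeper column (depth z_c below the surface of column A) and equate Σ ρ_i t_i down to z_c; mantle fills any gap and the z_c terms cancel.
Column A: 20.9×2.669 + 20.5×2.975 + (z_c − 41.4)×3.253
Column B: 2.6×0 + x×1.021 + 0.991×2.449 + 6.32×2.981 + (z_c − 2.6 − 7.311 − x)×3.253
The z_c×3.253 term appears on both sides and cancels. Collect the known terms of each column as K = Σ(ρt)_known − 3.253 × (depth of known layers): K_A = 116.7696 − 3.253×41.4 = −17.9046; K_B = 21.266879 − 3.253×(2.6 + 7.311) = −10.973604.
Balance: K_A = K_B − x×(3.253 − 1.021), so x = (K_B − K_A)/(3.253 − 1.021) = 6.931/2.232 = 3.11 km.

3.11 km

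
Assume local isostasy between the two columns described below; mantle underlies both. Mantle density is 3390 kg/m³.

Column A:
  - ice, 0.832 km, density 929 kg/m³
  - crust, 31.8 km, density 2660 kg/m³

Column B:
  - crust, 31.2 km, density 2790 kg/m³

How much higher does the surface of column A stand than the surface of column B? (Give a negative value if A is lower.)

1.93 km

For any compensation level in the mantle, the mantle terms cancel and isostasy reduces to e = (Σt_A − Σt_B) − (Σ(ρt)_A − Σ(ρt)_B) / ρ_m.
Σt_A = 32.632 km; Σt_B = 31.2 km; Σ(ρt)_A = 85360.928; Σ(ρt)_B = 87048 (in km·kg/m³).
e = (32.632 − 31.2) − (85360.928 − 87048) / 3390 = 1.93 km.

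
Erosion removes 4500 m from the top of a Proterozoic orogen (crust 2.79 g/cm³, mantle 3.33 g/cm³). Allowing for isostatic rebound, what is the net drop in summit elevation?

Rebound u = e ρ_c/ρ_m = 4500 m × 2.79/3.33 = 3770 m.
Net surface drop = e − u = 4500 m − 3770 m = e (ρ_m − ρ_c)/ρ_m = 730 m.

730 m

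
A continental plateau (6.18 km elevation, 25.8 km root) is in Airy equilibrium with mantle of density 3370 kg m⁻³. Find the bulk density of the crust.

ρ_c h = (ρ_m − ρ_c) r → ρ_c (h + r) = ρ_m r → ρ_c = ρ_m r / (h + r).
ρ_c = 3370 × 25.8 km / (6.18 km + 25.8 km) = 2720 kg m⁻³.

2720 kg m⁻³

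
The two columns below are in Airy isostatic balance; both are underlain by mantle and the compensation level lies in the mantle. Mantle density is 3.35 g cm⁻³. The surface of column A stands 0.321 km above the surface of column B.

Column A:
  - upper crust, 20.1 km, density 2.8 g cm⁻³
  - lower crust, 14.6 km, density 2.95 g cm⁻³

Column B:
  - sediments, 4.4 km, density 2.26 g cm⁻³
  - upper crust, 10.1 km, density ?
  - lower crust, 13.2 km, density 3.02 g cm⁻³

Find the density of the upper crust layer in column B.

2.69 g cm⁻³

Take the compensation level at the base of the deeper column (depth z_c below the surface of column A) and equate Σ ρ_i t_i down to z_c; mantle fills any gap and the z_c terms cancel.
Column A: 20.1×2.8 + 14.6×2.95 + (z_c − 34.7)×3.35
Column B: 0.321×0 + 4.4×2.26 + 10.1×ρ + 13.2×3.02 + (z_c − 0.321 − 27.7)×3.35
The z_c×3.35 term appears on both sides and cancels. Collect the known terms of each column as K = Σ(ρt)_known − 3.35 × (depth of known layers): K_A = 99.35 − 3.35×34.7 = −16.895; K_B = 49.808 − 3.35×(0.321 + 27.7) = −44.06235.
Balance: K_A = K_B + 10.1×ρ, so ρ = (K_A − K_B)/10.1 = 27.1673/10.1 = 2.69 g cm⁻³.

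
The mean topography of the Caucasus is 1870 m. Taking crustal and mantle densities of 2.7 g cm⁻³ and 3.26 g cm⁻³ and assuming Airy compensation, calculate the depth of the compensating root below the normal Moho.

9020 m

By Archimedes' principle applied to the lithosphere: the weight of the topography is balanced by the buoyancy of the root, ρ_c h = (ρ_m − ρ_c) r.
r = h · ρ_c / (ρ_m − ρ_c) = 1870 m × 2.7 / (3.26 − 2.7) = 9020 m.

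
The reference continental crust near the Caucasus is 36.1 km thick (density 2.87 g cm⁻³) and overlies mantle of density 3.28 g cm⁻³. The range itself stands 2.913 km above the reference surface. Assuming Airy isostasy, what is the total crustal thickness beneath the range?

59.4 km

Root depth r = h ρ_c / (ρ_m − ρ_c) = 2.913 km × 2.87 / 0.41 = 20.39 km.
Total thickness = T + h + r = 36.1 km + 2.913 km + 20.39 km = 59.4 km.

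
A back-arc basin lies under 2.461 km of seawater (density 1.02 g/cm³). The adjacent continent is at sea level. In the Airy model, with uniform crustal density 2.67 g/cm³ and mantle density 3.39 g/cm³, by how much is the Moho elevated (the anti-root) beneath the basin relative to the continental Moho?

By Archimedes' principle applied to the lithosphere: replacing crust with seawater at the top is compensated by replacing crust with mantle at the base: d (ρ_c − ρ_w) = a (ρ_m − ρ_c).
a = d (ρ_c − ρ_w)/(ρ_m − ρ_c) = 2.461 km × 1.65/0.72 = 5.64 km.

5.64 km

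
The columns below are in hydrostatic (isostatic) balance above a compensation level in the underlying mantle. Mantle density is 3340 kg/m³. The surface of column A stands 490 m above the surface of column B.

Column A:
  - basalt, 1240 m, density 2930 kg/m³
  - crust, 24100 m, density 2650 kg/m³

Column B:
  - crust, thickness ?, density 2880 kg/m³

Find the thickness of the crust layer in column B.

33700 m

Take the compensation level at the base of the deeper column (depth z_c below the surface of column A) and equate Σ ρ_i t_i down to z_c; mantle fills any gap and the z_c terms cancel.
Column A: 1240×2930 + 24100×2650 + (z_c − 25340)×3340
Column B: 490×0 + x×2880 + (z_c − 490 − 0 − x)×3340
The z_c×3340 term appears on both sides and cancels. Collect the known terms of each column as K = Σ(ρt)_known − 3340 × (depth of known layers): K_A = 67498200 − 3340×25340 = −17137400; K_B = 0 − 3340×(490 + 0) = −1636600.
Balance: K_A = K_B − x×(3340 − 2880), so x = (K_B − K_A)/(3340 − 2880) = 15500800/460 = 33700 m.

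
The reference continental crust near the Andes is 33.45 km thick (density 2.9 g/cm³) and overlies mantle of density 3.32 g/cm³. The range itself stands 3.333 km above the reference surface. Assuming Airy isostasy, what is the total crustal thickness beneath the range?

Root depth r = h ρ_c / (ρ_m − ρ_c) = 3.333 km × 2.9 / 0.42 = 23.01 km.
Total thickness = T + h + r = 33.45 km + 3.333 km + 23.01 km = 59.8 km.

59.8 km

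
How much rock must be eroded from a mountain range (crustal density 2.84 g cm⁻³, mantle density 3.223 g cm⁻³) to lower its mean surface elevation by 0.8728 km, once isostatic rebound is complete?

7.34 km

Net drop Δ = e − u = e − e ρ_c/ρ_m = e (ρ_m − ρ_c)/ρ_m.
e = Δ ρ_m/(ρ_m − ρ_c) = 0.8728 km × 3.223/0.383 = 7.34 km.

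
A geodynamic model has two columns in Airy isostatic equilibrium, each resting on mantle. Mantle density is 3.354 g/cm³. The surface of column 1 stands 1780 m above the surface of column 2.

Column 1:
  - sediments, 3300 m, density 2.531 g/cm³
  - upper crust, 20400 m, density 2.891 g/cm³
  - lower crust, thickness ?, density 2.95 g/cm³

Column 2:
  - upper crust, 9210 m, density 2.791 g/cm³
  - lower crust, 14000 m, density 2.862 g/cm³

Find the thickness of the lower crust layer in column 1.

14600 m

Take the compensation level at the base of the deeper column (depth z_c below the surface of column 1) and equate Σ ρ_i t_i down to z_c; mantle fills any gap and the z_c terms cancel.
Column 1: 3300×2.531 + 20400×2.891 + x×2.95 + (z_c − 23700 − x)×3.354
Column 2: 1780×0 + 9210×2.791 + 14000×2.862 + (z_c − 1780 − 23210)×3.354
The z_c×3.354 term appears on both sides and cancels. Collect the known terms of each column as K = Σ(ρt)_known − 3.354 × (depth of known layers): K_1 = 67328.7 − 3.354×23700 = −12161.1; K_2 = 65773.11 − 3.354×(1780 + 23210) = −18043.35.
Balance: K_1 − x×(3.354 − 2.95) = K_2, so x = (K_1 − K_2)/(3.354 − 2.95) = 5882.25/0.404 = 14600 m.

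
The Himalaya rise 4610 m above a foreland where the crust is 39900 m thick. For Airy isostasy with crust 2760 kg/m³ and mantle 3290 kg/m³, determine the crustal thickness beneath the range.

Root depth r = h ρ_c / (ρ_m − ρ_c) = 4610 m × 2760 / 530 = 24010 m.
Total thickness = T + h + r = 39900 m + 4610 m + 24010 m = 68500 m.

68500 m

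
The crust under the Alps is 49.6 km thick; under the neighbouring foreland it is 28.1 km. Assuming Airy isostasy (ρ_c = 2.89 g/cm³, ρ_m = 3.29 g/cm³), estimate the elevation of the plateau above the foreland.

2.61 km

Excess crust Δ = 49.6 km − 28.1 km = 21.5 km, split between elevation h and root r with h + r = Δ.
Airy balance ρ_c h = (ρ_m − ρ_c) r gives r = h ρ_c/(ρ_m − ρ_c), so h (1 + ρ_c/(ρ_m − ρ_c)) = Δ, i.e. h = Δ (ρ_m − ρ_c)/ρ_m.
h = 21.5 km × 0.4/3.29 = 2.61 km.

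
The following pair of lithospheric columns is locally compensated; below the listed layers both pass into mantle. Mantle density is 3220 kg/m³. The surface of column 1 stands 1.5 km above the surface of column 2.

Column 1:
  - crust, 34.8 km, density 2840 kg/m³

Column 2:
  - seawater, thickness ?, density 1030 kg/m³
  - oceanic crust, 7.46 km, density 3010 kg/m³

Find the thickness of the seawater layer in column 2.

Take the compensation level at the base of the deeper column (depth z_c below the surface of column 1) and equate Σ ρ_i t_i down to z_c; mantle fills any gap and the z_c terms cancel.
Column 1: 34.8×2840 + (z_c − 34.8)×3220
Column 2: 1.5×0 + x×1030 + 7.46×3010 + (z_c − 1.5 − 7.46 − x)×3220
The z_c×3220 term appears on both sides and cancels. Collect the known terms of each column as K = Σ(ρt)_known − 3220 × (depth of known layers): K_1 = 98832 − 3220×34.8 = −13224; K_2 = 22454.6 − 3220×(1.5 + 7.46) = −6396.6.
Balance: K_1 = K_2 − x×(3220 − 1030), so x = (K_2 − K_1)/(3220 − 1030) = 6827.4/2190 = 3.12 km.

3.12 km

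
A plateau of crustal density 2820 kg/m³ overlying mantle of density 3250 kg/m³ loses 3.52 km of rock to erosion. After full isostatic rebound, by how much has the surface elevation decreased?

0.466 km

Rebound u = e ρ_c/ρ_m = 3.52 km × 2820/3250 = 3.054 km.
Net surface drop = e − u = 3.52 km − 3.054 km = e (ρ_m − ρ_c)/ρ_m = 0.466 km.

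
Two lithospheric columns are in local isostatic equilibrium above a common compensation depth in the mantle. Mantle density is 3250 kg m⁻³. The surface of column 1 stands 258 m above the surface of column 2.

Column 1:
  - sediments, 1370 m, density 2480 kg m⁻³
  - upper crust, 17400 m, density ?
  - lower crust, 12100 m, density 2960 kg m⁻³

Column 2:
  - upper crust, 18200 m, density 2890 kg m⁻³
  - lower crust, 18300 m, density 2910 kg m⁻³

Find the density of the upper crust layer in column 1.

Take the compensation level at the base of the deeper column (depth z_c below the surface of column 1) and equate Σ ρ_i t_i down to z_c; mantle fills any gap and the z_c terms cancel.
Column 1: 1370×2480 + 17400×ρ + 12100×2960 + (z_c − 30870)×3250
Column 2: 258×0 + 18200×2890 + 18300×2910 + (z_c − 258 − 36500)×3250
The z_c×3250 term appears on both sides and cancels. Collect the known terms of each column as K = Σ(ρt)_known − 3250 × (depth of known layers): K_1 = 39213600 − 3250×30870 = −61113900; K_2 = 105851000 − 3250×(258 + 36500) = −13612500.
Balance: K_1 + 17400×ρ = K_2, so ρ = (K_2 − K_1)/17400 = 47501400/17400 = 2730 kg m⁻³.

2730 kg m⁻³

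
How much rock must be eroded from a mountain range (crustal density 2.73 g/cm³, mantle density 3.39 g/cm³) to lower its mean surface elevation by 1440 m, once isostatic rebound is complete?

7400 m

Net drop Δ = e − u = e − e ρ_c/ρ_m = e (ρ_m − ρ_c)/ρ_m.
e = Δ ρ_m/(ρ_m − ρ_c) = 1440 m × 3.39/0.66 = 7400 m.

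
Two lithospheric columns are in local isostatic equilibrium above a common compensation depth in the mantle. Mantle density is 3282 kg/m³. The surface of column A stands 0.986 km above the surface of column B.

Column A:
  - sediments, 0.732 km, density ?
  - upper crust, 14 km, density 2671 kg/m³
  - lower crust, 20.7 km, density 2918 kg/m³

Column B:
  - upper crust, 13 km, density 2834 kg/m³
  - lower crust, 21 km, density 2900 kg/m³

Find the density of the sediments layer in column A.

1930 kg/m³

Take the compensation level at the base of the deeper column (depth z_c below the surface of column A) and equate Σ ρ_i t_i down to z_c; mantle fills any gap and the z_c terms cancel.
Column A: 0.732×ρ + 14×2671 + 20.7×2918 + (z_c − 35.432)×3282
Column B: 0.986×0 + 13×2834 + 21×2900 + (z_c − 0.986 − 34)×3282
The z_c×3282 term appears on both sides and cancels. Collect the known terms of each column as K = Σ(ρt)_known − 3282 × (depth of known layers): K_A = 97796.6 − 3282×35.432 = −18491.224; K_B = 97742 − 3282×(0.986 + 34) = −17082.052.
Balance: K_A + 0.732×ρ = K_B, so ρ = (K_B − K_A)/0.732 = 1409.17/0.732 = 1930 kg/m³.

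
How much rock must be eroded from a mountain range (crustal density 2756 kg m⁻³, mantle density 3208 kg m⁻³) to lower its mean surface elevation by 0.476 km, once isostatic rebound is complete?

3.38 km

Net drop Δ = e − u = e − e ρ_c/ρ_m = e (ρ_m − ρ_c)/ρ_m.
e = Δ ρ_m/(ρ_m − ρ_c) = 0.476 km × 3208/452 = 3.38 km.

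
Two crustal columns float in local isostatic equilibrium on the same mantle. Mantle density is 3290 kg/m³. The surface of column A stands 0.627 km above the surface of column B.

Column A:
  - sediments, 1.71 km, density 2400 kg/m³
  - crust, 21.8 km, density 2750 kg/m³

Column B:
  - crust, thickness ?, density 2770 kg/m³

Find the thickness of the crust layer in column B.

Take the compensation level at the base of the deeper column (depth z_c below the surface of column A) and equate Σ ρ_i t_i down to z_c; mantle fills any gap and the z_c terms cancel.
Column A: 1.71×2400 + 21.8×2750 + (z_c − 23.51)×3290
Column B: 0.627×0 + x×2770 + (z_c − 0.627 − 0 − x)×3290
The z_c×3290 term appears on both sides and cancels. Collect the known terms of each column as K = Σ(ρt)_known − 3290 × (depth of known layers): K_A = 64054 − 3290×23.51 = −13293.9; K_B = 0 − 3290×(0.627 + 0) = −2062.83.
Balance: K_A = K_B − x×(3290 − 2770), so x = (K_B − K_A)/(3290 − 2770) = 11231.1/520 = 21.6 km.

21.6 km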